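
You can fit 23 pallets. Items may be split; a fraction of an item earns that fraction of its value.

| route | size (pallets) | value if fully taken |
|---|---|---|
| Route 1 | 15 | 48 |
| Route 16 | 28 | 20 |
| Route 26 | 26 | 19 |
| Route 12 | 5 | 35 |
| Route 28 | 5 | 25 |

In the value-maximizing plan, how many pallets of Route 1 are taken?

Sort by value density: Route 12 35/5≈7, Route 28 25/5≈5, Route 1 48/15≈3.2, Route 26 19/26≈0.731, Route 16 20/28≈0.714.
Take all of Route 12 (5 pallets, value 35) → 18 pallets left.
Route 28: take in full, 5 pallets for value 25 → 13 left.
Fill the last 13 pallets with part of Route 1: 13/15 of it earns 41.6.

13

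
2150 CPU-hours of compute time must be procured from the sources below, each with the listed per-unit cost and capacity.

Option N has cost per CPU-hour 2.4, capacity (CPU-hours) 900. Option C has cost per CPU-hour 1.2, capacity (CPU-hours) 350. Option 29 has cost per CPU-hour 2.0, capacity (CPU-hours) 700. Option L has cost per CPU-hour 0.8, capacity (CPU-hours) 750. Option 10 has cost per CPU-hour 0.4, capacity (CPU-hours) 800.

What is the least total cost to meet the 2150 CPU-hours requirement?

Use sources in increasing cost order.
Option 10 (0.4): use full 800 — 1350 CPU-hours to go.
Option L (0.8): use full 750 — 600 CPU-hours to go.
Option C (1.2): use full 350 — 250 CPU-hours to go.
Option 29 at 2.0: take 250 of its 700 — requirement met.
Option N: unused.
Cost = 800×0.4 + 750×0.8 + 350×1.2 + 250×2.0 = 1840.

1840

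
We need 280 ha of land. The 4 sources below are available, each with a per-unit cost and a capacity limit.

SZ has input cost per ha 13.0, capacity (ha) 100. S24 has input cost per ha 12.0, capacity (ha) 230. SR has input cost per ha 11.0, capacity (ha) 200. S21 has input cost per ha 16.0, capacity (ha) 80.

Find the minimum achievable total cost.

Cheapest first:
SR at 11.0: take all 200 ha → 80 still needed.
S24 (12.0): take the remaining 80 → done.
SZ, S21: unused.
Cost = 200×11.0 + 80×12.0 = 3160.

3160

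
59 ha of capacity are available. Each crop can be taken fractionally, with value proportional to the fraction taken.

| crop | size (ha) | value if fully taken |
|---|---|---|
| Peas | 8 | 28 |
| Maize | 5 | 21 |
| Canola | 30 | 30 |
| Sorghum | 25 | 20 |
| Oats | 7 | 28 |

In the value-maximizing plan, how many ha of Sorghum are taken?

9

Best value per unit of size first: Maize 21/5≈4.2, Oats 28/7≈4, Peas 28/8≈3.5, Canola 30/30≈1, Sorghum 20/25≈0.8.
Take all of Maize (5 ha, value 21) → 54 ha left.
Take all of Oats (7 ha, value 28) → 47 ha left.
Peas: take in full, 8 ha for value 28 → 39 left.
Take all of Canola (30 ha, value 30) → 9 ha left.
Fill the last 9 ha with part of Sorghum: 9/25 of it earns 7.2.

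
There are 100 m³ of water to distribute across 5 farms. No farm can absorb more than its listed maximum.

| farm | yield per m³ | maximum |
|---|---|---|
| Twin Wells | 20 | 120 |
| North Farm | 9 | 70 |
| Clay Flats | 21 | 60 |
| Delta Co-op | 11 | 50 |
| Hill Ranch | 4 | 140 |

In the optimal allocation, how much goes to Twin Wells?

40

Rank by yield per m³: Clay Flats 21 > Twin Wells 20 > Delta Co-op 11 > North Farm 9 > Hill Ranch 4.
Give Clay Flats 60 to hit its cap of 60 — 40 left.
Only 40 left; Twin Wells takes them to reach 40.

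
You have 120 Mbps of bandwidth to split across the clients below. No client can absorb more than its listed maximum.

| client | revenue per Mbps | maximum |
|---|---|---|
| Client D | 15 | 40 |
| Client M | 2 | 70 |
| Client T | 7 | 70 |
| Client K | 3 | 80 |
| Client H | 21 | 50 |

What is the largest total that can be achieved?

Highest revenue per Mbps first: Client H 21 > Client D 15 > Client T 7 > Client K 3 > Client M 2.
Give Client H 50 to hit its cap of 50 ; 70 left.
Client D takes 40 to reach its cap of 40 ; 30 left.
Only 30 left; Client T takes them to reach 30.
Total = 15×40 + 7×30 + 21×50 = 1860.

1860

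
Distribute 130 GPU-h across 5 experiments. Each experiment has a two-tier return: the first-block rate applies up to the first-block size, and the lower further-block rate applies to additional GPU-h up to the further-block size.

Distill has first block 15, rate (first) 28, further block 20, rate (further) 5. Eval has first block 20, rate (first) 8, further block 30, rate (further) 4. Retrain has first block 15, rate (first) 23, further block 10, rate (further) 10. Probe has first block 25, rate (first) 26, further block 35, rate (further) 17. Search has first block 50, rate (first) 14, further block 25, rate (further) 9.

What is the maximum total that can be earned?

Treat each block as its own option and order by rate: Distill/first 28 > Probe/first 26 > Retrain/first 23 > Probe/second 17 > Search/first 14 > Retrain/second 10 > Search/second 9 > Eval/first 8 > Distill/second 5 > Eval/second 4.
Fill Distill first block (15 at 28) ; 115 left.
Probe first at 26: fill all 25 ; 90 left.
Retrain/first (23): +15 ; 75 left.
Probe second at 17: fill all 35 ; 40 left.
Search/first: +40 of 50 at 14; pool empty.
Total = 28×15 + 26×25 + 23×15 + 17×35 + 14×40 = 2570.

2570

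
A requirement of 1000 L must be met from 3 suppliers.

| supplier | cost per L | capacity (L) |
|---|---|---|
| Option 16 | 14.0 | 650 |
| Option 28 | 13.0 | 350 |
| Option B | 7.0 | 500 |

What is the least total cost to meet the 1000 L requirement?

Fill from the cheapest supplier first.
Option B (7.0): use full 500 → 500 L to go.
Take 350 from Option 28 at 13.0 → need 150 more.
Option 16 at 14.0: take 150 of its 650 → requirement met.
Cost = 500×7.0 + 350×13.0 + 150×14.0 = 10150.

10150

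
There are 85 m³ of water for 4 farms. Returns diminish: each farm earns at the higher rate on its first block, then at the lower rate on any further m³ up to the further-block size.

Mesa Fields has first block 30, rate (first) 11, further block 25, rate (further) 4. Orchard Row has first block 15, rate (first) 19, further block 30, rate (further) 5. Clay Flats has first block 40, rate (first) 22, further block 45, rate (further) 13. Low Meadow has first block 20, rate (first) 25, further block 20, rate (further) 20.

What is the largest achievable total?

1875

Rank every tier by rate: Low Meadow/T1 25 > Clay Flats/T1 22 > Low Meadow/T2 20 > Orchard Row/T1 19 > Clay Flats/T2 13 > Mesa Fields/T1 11 > Orchard Row/T2 5 > Mesa Fields/T2 4.
Fill Low Meadow T1 block (20 at 25) — 65 left.
Clay Flats/T1 (22): +40 — 25 left.
Fill Low Meadow T2 block (20 at 20) — 5 left.
Orchard Row/T1: +5 of 15 at 19; pool empty.
Total = 25×20 + 22×40 + 20×20 + 19×5 = 1875.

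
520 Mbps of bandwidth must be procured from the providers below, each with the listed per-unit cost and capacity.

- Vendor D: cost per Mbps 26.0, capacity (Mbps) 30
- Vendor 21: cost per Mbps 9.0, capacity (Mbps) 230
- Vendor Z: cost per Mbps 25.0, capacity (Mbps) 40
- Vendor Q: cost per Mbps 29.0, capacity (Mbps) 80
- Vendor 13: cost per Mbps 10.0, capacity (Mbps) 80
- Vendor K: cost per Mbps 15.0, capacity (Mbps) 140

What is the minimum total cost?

6750

Use providers in increasing cost order.
Vendor 21 at 9.0: take all 230 Mbps ; 290 still needed.
Vendor 13 (10.0): use full 80 ; 210 Mbps to go.
Take 140 from Vendor K at 15.0 ; need 70 more.
Take 40 from Vendor Z at 25.0 ; need 30 more.
Vendor D at 26.0: take all 30 Mbps ; 0 still needed.
Vendor Q: unused.
Cost = 230×9.0 + 80×10.0 + 140×15.0 + 40×25.0 + 30×26.0 = 6750.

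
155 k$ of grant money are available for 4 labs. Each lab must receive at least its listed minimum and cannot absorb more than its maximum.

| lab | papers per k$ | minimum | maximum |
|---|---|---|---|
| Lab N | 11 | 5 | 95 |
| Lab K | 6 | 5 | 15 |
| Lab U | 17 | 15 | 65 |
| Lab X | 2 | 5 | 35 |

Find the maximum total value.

Meeting every minimum uses 5+5+15+5 = 30 k$, leaving 125.
Order the labs by papers per k$: Lab U 17 > Lab N 11 > Lab K 6 > Lab X 2.
Lab U takes 50 more to reach its cap of 65 → 75 left.
Only 75 left; Lab N takes them to reach 80.
Total = 11×80 + 6×5 + 17×65 + 2×5 = 2025.

2025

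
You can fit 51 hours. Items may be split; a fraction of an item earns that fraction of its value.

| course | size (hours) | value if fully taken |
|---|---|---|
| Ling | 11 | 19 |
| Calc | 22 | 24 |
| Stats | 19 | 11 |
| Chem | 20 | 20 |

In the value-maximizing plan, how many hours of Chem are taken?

18

Best value per unit of size first: Ling 19/11≈1.73, Calc 24/22≈1.09, Chem 20/20≈1, Stats 11/19≈0.579.
Take all of Ling (11 hours, value 19) — 40 hours left.
Calc: take in full, 22 hours for value 24 — 18 left.
Fill the last 18 hours with part of Chem: 18/20 of it earns 18.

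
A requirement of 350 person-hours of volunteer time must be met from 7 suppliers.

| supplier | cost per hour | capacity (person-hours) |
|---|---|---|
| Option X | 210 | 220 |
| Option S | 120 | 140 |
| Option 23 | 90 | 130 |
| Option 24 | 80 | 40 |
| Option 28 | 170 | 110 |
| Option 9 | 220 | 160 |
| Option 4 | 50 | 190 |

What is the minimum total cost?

Use suppliers in increasing cost order.
Take 190 from Option 4 at 50 → need 160 more.
Option 24 at 80: take all 40 person-hours → 120 still needed.
Option 23 (90): take the remaining 120 → done.
Option S, Option 28, Option X, Option 9: unused.
Cost = 190×50 + 40×80 + 120×90 = 23500.

23500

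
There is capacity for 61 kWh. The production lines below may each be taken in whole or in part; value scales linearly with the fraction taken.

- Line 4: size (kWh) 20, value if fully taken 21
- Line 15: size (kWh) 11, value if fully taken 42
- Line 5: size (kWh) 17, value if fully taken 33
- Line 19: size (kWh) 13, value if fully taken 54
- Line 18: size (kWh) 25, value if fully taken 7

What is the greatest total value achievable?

150

Sort by value density: Line 19 54/13≈4.15, Line 15 42/11≈3.82, Line 5 33/17≈1.94, Line 4 21/20≈1.05, Line 18 7/25≈0.28.
Line 19: take in full, 13 kWh for value 54 → 48 left.
All 11 kWh of Line 15 fit (value 42) → 37 remain.
Line 5: take in full, 17 kWh for value 33 → 20 left.
All 20 kWh of Line 4 fit (value 21) → 0 remain.
Total value = 150.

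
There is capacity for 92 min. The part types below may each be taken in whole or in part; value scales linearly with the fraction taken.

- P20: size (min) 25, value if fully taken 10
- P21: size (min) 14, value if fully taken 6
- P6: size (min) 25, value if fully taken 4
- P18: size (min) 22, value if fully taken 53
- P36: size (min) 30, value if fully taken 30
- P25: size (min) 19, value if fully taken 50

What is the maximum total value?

141.8

Sort by value density: P25 50/19≈2.63, P18 53/22≈2.41, P36 30/30≈1, P21 6/14≈0.429, P20 10/25≈0.4, P6 4/25≈0.16.
All 19 min of P25 fit (value 50) — 73 remain.
P18: take in full, 22 min for value 53 — 51 left.
All 30 min of P36 fit (value 30) — 21 remain.
All 14 min of P21 fit (value 6) — 7 remain.
Fill the last 7 min with part of P20: 7/25 of it earns 2.8.
Total value = 141.8.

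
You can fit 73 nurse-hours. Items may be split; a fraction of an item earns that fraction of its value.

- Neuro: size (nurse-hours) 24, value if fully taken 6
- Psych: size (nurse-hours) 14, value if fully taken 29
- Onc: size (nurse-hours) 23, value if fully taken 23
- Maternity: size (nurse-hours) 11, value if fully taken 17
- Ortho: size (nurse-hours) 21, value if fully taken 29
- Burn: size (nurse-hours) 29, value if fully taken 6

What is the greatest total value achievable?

Rank by value-to-size ratio: Psych 29/14≈2.07, Maternity 17/11≈1.55, Ortho 29/21≈1.38, Onc 23/23≈1, Neuro 6/24≈0.25, Burn 6/29≈0.207.
All 14 nurse-hours of Psych fit (value 29) ; 59 remain.
Maternity: take in full, 11 nurse-hours for value 17 ; 48 left.
Ortho: take in full, 21 nurse-hours for value 29 ; 27 left.
Take all of Onc (23 nurse-hours, value 23) ; 4 nurse-hours left.
Only 4 nurse-hours remain; take 4/24 of Neuro for value 6×4/24 = 1.
Total value = 99.

99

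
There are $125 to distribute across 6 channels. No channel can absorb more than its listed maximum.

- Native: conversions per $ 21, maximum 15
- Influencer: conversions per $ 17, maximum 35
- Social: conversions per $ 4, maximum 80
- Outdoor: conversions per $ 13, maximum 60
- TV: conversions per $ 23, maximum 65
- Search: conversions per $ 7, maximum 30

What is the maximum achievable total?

Order the channels by conversions per $: TV 23 > Native 21 > Influencer 17 > Outdoor 13 > Search 7 > Social 4.
TV takes 65 to reach its cap of 65 — 60 left.
Give Native 15 to hit its cap of 15 — 45 left.
Give Influencer 35 to hit its cap of 35 — 10 left.
Outdoor: +10 (room for 60) → 10. Pool exhausted.
Total = 21×15 + 17×35 + 13×10 + 23×65 = 2535.

2535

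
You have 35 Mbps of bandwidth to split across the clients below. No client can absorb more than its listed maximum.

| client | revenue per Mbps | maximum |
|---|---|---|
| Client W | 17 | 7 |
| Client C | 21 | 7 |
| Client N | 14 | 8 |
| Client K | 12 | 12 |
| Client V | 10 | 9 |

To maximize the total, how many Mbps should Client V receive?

1

Highest revenue per Mbps first: Client C 21 > Client W 17 > Client N 14 > Client K 12 > Client V 10.
Client C takes 7 to reach its cap of 7 — 28 left.
Client W takes 7 to reach its cap of 7 — 21 left.
Client N: +8 to 8 (cap) — 13 left.
Give Client K 12 to hit its cap of 12 — 1 left.
Client V has room for 9 but only 1 remain, so it gets 1.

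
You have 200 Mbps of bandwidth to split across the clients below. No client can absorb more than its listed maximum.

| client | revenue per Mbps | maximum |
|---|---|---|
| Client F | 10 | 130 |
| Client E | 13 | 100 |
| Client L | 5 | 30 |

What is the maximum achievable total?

2300

Order the clients by revenue per Mbps: Client E 13 > Client F 10 > Client L 5.
Client E takes 100 to reach its cap of 100 → 100 left.
Client F has room for 130 but only 100 remain, so it gets 100.
Total = 10×100 + 13×100 = 2300.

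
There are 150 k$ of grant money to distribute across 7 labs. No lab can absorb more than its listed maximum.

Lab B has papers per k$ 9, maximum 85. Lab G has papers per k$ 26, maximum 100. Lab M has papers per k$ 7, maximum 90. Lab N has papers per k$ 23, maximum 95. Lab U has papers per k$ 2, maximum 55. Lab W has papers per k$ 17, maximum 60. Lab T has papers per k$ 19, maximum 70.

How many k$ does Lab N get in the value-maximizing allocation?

50

Highest papers per k$ first: Lab G 26 > Lab N 23 > Lab T 19 > Lab W 17 > Lab B 9 > Lab M 7 > Lab U 2.
Lab G: +100 to 100 (cap) → 50 left.
Only 50 left; Lab N takes them to reach 50.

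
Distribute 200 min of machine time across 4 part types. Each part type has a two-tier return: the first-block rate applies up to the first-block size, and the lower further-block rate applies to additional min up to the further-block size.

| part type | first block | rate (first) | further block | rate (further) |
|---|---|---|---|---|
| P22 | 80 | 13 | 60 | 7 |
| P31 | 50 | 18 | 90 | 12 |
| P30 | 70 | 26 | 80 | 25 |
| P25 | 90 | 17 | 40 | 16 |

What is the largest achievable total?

4720

Treat each block as its own option and order by rate: P30/T1 26 > P30/T2 25 > P31/T1 18 > P25/T1 17 > P25/T2 16 > P22/T1 13 > P31/T2 12 > P22/T2 7.
P30 T1 at 26: fill all 70 ; 130 left.
P30 T2 at 25: fill all 80 ; 50 left.
P31/T1 (18): +50 ; 0 left.
Total = 26×70 + 25×80 + 18×50 = 4720.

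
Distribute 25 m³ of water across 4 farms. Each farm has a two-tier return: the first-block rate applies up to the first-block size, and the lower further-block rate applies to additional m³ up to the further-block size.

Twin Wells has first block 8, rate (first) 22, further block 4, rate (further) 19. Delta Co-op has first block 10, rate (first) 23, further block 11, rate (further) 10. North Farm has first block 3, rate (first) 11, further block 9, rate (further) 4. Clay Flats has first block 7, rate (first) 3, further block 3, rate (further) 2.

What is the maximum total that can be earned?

515

Rank every tier by rate: Delta Co-op/tier1 23 > Twin Wells/tier1 22 > Twin Wells/tier2 19 > North Farm/tier1 11 > Delta Co-op/tier2 10 > North Farm/tier2 4 > Clay Flats/tier1 3 > Clay Flats/tier2 2.
Fill Delta Co-op tier1 block (10 at 23) ; 15 left.
Twin Wells/tier1 (22): +8 ; 7 left.
Twin Wells/tier2 (19): +4 ; 3 left.
North Farm tier1 at 11: fill all 3 ; 0 left.
Total = 23×10 + 22×8 + 19×4 + 11×3 = 515.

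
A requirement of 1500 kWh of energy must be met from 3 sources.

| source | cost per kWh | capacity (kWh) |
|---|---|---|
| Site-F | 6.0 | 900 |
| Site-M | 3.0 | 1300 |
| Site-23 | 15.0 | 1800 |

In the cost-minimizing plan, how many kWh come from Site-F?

Fill from the cheapest source first.
Site-M (3.0): use full 1300 → 200 kWh to go.
Site-F (6.0): take the remaining 200 → done.
Site-23: unused.

200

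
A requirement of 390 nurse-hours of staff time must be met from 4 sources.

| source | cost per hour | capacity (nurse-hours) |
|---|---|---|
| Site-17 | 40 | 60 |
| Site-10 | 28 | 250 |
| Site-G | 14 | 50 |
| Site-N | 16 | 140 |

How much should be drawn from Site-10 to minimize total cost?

Fill from the cheapest source first.
Site-G at 14: take all 50 nurse-hours → 340 still needed.
Site-N at 16: take all 140 nurse-hours → 200 still needed.
Site-10 at 28: take 200 of its 250 → requirement met.
Site-17: unused.

200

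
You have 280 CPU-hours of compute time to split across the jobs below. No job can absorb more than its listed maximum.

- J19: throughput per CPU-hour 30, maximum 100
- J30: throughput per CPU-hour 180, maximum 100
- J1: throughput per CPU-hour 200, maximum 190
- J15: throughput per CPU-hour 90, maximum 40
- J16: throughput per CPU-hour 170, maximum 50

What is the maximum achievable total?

Highest throughput per CPU-hour first: J1 200 > J30 180 > J16 170 > J15 90 > J19 30.
Give J1 190 to hit its cap of 190 — 90 left.
Only 90 left; J30 takes them to reach 90.
Total = 180×90 + 200×190 = 54200.

54200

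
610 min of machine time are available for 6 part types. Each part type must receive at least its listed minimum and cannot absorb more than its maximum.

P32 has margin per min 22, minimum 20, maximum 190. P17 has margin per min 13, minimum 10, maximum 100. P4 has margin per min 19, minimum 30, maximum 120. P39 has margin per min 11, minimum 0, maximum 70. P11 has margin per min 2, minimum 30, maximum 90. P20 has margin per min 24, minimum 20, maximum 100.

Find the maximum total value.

10990

Meeting every minimum uses 20+10+30+0+30+20 = 110 min, leaving 500.
Order the part types by margin per min: P20 24 > P32 22 > P4 19 > P17 13 > P39 11 > P11 2.
P20: +80 to 100 (cap) → 420 left.
P32 takes 170 more to reach its cap of 190 → 250 left.
Give P4 90 more to hit its cap of 120 → 160 left.
Give P17 90 more to hit its cap of 100 → 70 left.
P39: +70 to 70 (cap) → 0 left.
Total = 22×190 + 13×100 + 19×120 + 11×70 + 2×30 + 24×100 = 10990.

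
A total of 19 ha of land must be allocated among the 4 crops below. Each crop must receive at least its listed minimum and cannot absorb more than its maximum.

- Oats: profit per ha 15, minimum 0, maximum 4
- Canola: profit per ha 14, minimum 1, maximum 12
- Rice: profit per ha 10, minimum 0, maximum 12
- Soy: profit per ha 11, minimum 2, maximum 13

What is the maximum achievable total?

Meeting every minimum uses 0+1+0+2 = 3 ha, leaving 16.
Rank by profit per ha: Oats 15 > Canola 14 > Soy 11 > Rice 10.
Oats: +4 to 4 (cap) ; 12 left.
Canola: +11 to 12 (cap) ; 1 left.
Only 1 left; Soy takes them to reach 3.
Total = 15×4 + 14×12 + 11×3 = 261.

261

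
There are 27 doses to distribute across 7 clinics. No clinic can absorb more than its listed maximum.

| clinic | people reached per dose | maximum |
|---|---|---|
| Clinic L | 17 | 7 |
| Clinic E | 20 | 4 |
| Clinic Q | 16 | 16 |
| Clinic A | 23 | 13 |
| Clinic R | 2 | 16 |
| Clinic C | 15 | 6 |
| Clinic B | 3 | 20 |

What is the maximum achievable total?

546

Order the clinics by people reached per dose: Clinic A 23 > Clinic E 20 > Clinic L 17 > Clinic Q 16 > Clinic C 15 > Clinic B 3 > Clinic R 2.
Give Clinic A 13 to hit its cap of 13 — 14 left.
Clinic E: +4 to 4 (cap) — 10 left.
Clinic L: +7 to 7 (cap) — 3 left.
Clinic Q has room for 16 but only 3 remain, so it gets 3.
Total = 17×7 + 20×4 + 16×3 + 23×13 = 546.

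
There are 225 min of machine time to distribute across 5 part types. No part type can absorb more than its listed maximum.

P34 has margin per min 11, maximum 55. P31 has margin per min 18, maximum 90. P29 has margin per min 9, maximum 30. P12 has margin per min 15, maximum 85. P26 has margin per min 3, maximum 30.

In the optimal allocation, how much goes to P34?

Highest margin per min first: P31 18 > P12 15 > P34 11 > P29 9 > P26 3.
P31 takes 90 to reach its cap of 90 → 135 left.
P12: +85 to 85 (cap) → 50 left.
P34: +50 (room for 55) → 50. Pool exhausted.

50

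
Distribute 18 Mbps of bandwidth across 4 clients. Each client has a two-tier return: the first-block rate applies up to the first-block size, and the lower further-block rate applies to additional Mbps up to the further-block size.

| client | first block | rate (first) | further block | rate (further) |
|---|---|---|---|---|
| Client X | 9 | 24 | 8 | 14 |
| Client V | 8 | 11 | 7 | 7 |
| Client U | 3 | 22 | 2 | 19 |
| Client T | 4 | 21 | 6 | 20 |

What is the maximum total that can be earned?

406

Rank every tier by rate: Client X/T1 24 > Client U/T1 22 > Client T/T1 21 > Client T/T2 20 > Client U/T2 19 > Client X/T2 14 > Client V/T1 11 > Client V/T2 7.
Fill Client X T1 block (9 at 24) ; 9 left.
Client U T1 at 22: fill all 3 ; 6 left.
Client T/T1 (21): +4 ; 2 left.
Client T T2 at 20: only 2 left, fill 2.
Total = 24×9 + 22×3 + 21×4 + 20×2 = 406.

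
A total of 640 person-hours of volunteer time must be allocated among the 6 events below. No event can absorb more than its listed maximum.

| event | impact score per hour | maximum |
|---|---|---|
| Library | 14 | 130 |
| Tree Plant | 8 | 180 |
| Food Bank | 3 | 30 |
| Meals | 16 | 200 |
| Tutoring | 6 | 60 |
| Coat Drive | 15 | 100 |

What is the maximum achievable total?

Order the events by impact score per hour: Meals 16 > Coat Drive 15 > Library 14 > Tree Plant 8 > Tutoring 6 > Food Bank 3.
Meals: +200 to 200 (cap) — 440 left.
Give Coat Drive 100 to hit its cap of 100 — 340 left.
Library: +130 to 130 (cap) — 210 left.
Give Tree Plant 180 to hit its cap of 180 — 30 left.
Only 30 left; Tutoring takes them to reach 30.
Total = 14×130 + 8×180 + 16×200 + 6×30 + 15×100 = 8140.

8140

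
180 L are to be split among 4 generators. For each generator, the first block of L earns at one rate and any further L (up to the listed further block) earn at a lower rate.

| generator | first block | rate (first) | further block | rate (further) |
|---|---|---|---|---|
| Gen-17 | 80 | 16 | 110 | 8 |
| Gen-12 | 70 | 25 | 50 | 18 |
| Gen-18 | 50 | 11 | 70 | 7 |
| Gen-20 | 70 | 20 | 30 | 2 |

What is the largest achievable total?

Rank every tier by rate: Gen-12/first 25 > Gen-20/first 20 > Gen-12/second 18 > Gen-17/first 16 > Gen-18/first 11 > Gen-17/second 8 > Gen-18/second 7 > Gen-20/second 2.
Gen-12/first (25): +70 → 110 left.
Fill Gen-20 first block (70 at 20) → 40 left.
Gen-12/second: +40 of 50 at 18; pool empty.
Total = 25×70 + 20×70 + 18×40 = 3870.

3870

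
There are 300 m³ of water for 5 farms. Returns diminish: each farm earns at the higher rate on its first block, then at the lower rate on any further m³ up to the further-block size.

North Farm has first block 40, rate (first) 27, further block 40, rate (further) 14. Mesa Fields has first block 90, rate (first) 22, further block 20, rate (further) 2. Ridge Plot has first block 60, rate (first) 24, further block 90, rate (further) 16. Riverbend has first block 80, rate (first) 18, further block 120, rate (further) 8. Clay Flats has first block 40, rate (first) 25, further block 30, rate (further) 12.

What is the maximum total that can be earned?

6760

Treat each block as its own option and order by rate: North Farm/tier1 27 > Clay Flats/tier1 25 > Ridge Plot/tier1 24 > Mesa Fields/tier1 22 > Riverbend/tier1 18 > Ridge Plot/tier2 16 > North Farm/tier2 14 > Clay Flats/tier2 12 > Riverbend/tier2 8 > Mesa Fields/tier2 2.
Fill North Farm tier1 block (40 at 27) ; 260 left.
Fill Clay Flats tier1 block (40 at 25) ; 220 left.
Fill Ridge Plot tier1 block (60 at 24) ; 160 left.
Mesa Fields/tier1 (22): +90 ; 70 left.
Riverbend/tier1: +70 of 80 at 18; pool empty.
Total = 27×40 + 25×40 + 24×60 + 22×90 + 18×70 = 6760.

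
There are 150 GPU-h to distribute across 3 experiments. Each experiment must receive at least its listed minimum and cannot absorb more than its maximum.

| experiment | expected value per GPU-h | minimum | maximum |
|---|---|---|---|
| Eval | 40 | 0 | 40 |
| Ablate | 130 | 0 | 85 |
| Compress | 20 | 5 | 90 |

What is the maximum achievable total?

13150

Meeting every minimum uses 0+0+5 = 5 GPU-h, leaving 145.
Rank by expected value per GPU-h: Ablate 130 > Eval 40 > Compress 20.
Ablate takes 85 more to reach its cap of 85 → 60 left.
Eval: +40 to 40 (cap) → 20 left.
Compress: +20 (room for 85) → 25. Pool exhausted.
Total = 40×40 + 130×85 + 20×25 = 13150.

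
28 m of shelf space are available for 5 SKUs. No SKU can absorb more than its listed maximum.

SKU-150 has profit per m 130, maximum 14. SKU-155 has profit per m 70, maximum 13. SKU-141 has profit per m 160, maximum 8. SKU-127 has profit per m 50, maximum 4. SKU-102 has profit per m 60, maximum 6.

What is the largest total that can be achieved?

3520

Rank by profit per m: SKU-141 160 > SKU-150 130 > SKU-155 70 > SKU-102 60 > SKU-127 50.
Give SKU-141 8 to hit its cap of 8 → 20 left.
SKU-150 takes 14 to reach its cap of 14 → 6 left.
Only 6 left; SKU-155 takes them to reach 6.
Total = 130×14 + 70×6 + 160×8 = 3520.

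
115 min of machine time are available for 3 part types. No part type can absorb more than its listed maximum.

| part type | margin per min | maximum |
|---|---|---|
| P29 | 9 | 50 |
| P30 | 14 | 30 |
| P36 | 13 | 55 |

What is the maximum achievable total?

1405

Rank by margin per min: P30 14 > P36 13 > P29 9.
Give P30 30 to hit its cap of 30 → 85 left.
P36 takes 55 to reach its cap of 55 → 30 left.
P29 has room for 50 but only 30 remain, so it gets 30.
Total = 9×30 + 14×30 + 13×55 = 1405.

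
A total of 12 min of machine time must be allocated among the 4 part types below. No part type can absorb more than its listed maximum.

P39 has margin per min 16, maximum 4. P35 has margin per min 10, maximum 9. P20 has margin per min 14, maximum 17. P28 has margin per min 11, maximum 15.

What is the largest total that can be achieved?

176

Rank by margin per min: P39 16 > P20 14 > P28 11 > P35 10.
P39 takes 4 to reach its cap of 4 ; 8 left.
P20: +8 (room for 17) → 8. Pool exhausted.
Total = 16×4 + 14×8 = 176.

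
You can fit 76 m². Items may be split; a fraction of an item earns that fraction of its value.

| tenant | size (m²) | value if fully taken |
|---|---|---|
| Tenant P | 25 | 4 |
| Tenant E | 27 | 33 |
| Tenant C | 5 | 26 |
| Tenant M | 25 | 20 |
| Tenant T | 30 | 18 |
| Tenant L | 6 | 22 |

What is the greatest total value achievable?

Sort by value density: Tenant C 26/5≈5.2, Tenant L 22/6≈3.67, Tenant E 33/27≈1.22, Tenant M 20/25≈0.8, Tenant T 18/30≈0.6, Tenant P 4/25≈0.16.
Tenant C: take in full, 5 m² for value 26 → 71 left.
Tenant L: take in full, 6 m² for value 22 → 65 left.
Tenant E: take in full, 27 m² for value 33 → 38 left.
Tenant M: take in full, 25 m² for value 20 → 13 left.
Only 13 m² remain; take 13/30 of Tenant T for value 18×13/30 = 7.8.
Total value = 108.8.

108.8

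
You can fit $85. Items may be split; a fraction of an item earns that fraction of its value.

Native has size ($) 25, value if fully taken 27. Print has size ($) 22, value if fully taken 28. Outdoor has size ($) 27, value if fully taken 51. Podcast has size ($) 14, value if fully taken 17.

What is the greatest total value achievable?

119.76

Best value per unit of size first: Outdoor 51/27≈1.89, Print 28/22≈1.27, Podcast 17/14≈1.21, Native 27/25≈1.08.
Outdoor: take in full, 27 $ for value 51 ; 58 left.
Take all of Print (22 $, value 28) ; 36 $ left.
Podcast: take in full, 14 $ for value 17 ; 22 left.
Fill the last 22 $ with part of Native: 22/25 of it earns 23.76.
Total value = 119.76.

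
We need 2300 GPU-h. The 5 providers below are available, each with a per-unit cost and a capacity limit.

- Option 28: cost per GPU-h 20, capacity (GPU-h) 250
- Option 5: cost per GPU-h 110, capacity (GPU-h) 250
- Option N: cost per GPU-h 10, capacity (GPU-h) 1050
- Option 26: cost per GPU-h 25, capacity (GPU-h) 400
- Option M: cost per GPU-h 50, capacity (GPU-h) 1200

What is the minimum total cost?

55500

Use providers in increasing cost order.
Take 1050 from Option N at 10 — need 1250 more.
Option 28 (20): use full 250 — 1000 GPU-h to go.
Option 26 at 25: take all 400 GPU-h — 600 still needed.
Option M (50): take the remaining 600 — done.
Option 5: unused.
Cost = 1050×10 + 250×20 + 400×25 + 600×50 = 55500.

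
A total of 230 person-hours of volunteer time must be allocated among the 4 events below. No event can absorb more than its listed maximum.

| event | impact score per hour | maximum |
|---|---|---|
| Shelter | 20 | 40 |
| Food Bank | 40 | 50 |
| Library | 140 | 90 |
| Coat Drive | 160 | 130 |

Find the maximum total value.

Order the events by impact score per hour: Coat Drive 160 > Library 140 > Food Bank 40 > Shelter 20.
Coat Drive: +130 to 130 (cap) → 100 left.
Library: +90 to 90 (cap) → 10 left.
Food Bank has room for 50 but only 10 remain, so it gets 10.
Total = 40×10 + 140×90 + 160×130 = 33800.

33800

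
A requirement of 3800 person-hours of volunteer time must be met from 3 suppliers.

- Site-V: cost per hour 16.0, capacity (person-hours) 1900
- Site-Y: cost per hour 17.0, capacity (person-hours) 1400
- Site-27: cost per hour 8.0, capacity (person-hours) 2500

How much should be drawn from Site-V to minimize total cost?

Cheapest first:
Site-27 (8.0): use full 2500 ; 1300 person-hours to go.
Site-V (16.0): take the remaining 1300 ; done.
Site-Y: unused.

1300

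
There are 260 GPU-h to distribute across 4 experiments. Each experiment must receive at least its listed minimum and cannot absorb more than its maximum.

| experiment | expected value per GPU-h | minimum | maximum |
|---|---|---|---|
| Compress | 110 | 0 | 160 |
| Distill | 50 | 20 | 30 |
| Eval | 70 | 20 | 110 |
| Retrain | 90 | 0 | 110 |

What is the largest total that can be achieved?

Meeting every minimum uses 0+20+20+0 = 40 GPU-h, leaving 220.
Order the experiments by expected value per GPU-h: Compress 110 > Retrain 90 > Eval 70 > Distill 50.
Give Compress 160 more to hit its cap of 160 ; 60 left.
Only 60 left; Retrain takes them to reach 60.
Total = 110×160 + 50×20 + 70×20 + 90×60 = 25400.

25400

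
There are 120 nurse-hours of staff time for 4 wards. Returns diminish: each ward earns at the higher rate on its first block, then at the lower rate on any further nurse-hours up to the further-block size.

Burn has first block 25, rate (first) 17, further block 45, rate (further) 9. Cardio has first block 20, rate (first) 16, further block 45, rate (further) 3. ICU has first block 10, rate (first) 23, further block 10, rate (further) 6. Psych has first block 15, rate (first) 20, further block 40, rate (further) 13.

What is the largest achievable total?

Treat each block as its own option and order by rate: ICU/tier1 23 > Psych/tier1 20 > Burn/tier1 17 > Cardio/tier1 16 > Psych/tier2 13 > Burn/tier2 9 > ICU/tier2 6 > Cardio/tier2 3.
Fill ICU tier1 block (10 at 23) → 110 left.
Fill Psych tier1 block (15 at 20) → 95 left.
Fill Burn tier1 block (25 at 17) → 70 left.
Fill Cardio tier1 block (20 at 16) → 50 left.
Psych tier2 at 13: fill all 40 → 10 left.
Burn tier2 at 9: only 10 left, fill 10.
Total = 23×10 + 20×15 + 17×25 + 16×20 + 13×40 + 9×10 = 1885.

1885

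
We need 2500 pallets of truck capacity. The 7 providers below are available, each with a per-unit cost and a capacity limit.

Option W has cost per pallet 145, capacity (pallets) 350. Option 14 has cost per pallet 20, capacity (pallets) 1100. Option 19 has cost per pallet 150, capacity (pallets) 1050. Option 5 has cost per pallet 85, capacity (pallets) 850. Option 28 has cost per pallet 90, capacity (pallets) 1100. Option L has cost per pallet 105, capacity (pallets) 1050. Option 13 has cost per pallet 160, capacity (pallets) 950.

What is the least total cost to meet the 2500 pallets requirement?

143750

Use providers in increasing cost order.
Option 14 (20): use full 1100 → 1400 pallets to go.
Take 850 from Option 5 at 85 → need 550 more.
Option 28 (90): take the remaining 550 → done.
Option L, Option W, Option 19, Option 13: unused.
Cost = 1100×20 + 850×85 + 550×90 = 143750.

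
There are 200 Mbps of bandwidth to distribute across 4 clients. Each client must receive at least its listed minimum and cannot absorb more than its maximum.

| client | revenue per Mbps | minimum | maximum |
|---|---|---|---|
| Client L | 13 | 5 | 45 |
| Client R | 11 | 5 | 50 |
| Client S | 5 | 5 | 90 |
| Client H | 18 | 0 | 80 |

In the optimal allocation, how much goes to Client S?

25

Meeting every minimum uses 5+5+5+0 = 15 Mbps, leaving 185.
Order the clients by revenue per Mbps: Client H 18 > Client L 13 > Client R 11 > Client S 5.
Client H: +80 to 80 (cap) ; 105 left.
Give Client L 40 more to hit its cap of 45 ; 65 left.
Client R: +45 to 50 (cap) ; 20 left.
Only 20 left; Client S takes them to reach 25.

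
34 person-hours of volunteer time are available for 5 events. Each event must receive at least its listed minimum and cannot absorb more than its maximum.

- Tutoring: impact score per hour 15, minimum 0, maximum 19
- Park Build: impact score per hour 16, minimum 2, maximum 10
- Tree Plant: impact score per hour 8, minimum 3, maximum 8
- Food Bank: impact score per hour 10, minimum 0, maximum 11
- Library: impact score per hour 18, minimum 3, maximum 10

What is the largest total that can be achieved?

529

Meeting every minimum uses 0+2+3+0+3 = 8 person-hours, leaving 26.
Highest impact score per hour first: Library 18 > Park Build 16 > Tutoring 15 > Food Bank 10 > Tree Plant 8.
Library: +7 to 10 (cap) → 19 left.
Park Build takes 8 more to reach its cap of 10 → 11 left.
Only 11 left; Tutoring takes them to reach 11.
Total = 15×11 + 16×10 + 8×3 + 18×10 = 529.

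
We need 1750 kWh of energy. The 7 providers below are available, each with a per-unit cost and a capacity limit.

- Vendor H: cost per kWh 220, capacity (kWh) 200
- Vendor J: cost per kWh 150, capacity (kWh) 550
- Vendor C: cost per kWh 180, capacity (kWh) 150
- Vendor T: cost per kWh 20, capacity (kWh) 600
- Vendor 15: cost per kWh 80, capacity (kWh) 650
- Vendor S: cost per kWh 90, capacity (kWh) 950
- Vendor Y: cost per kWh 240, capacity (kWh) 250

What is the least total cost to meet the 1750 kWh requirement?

109000

Cheapest first:
Take 600 from Vendor T at 20 ; need 1150 more.
Vendor 15 at 80: take all 650 kWh ; 500 still needed.
Vendor S (90): take the remaining 500 ; done.
Vendor J, Vendor C, Vendor H, Vendor Y: unused.
Cost = 600×20 + 650×80 + 500×90 = 109000.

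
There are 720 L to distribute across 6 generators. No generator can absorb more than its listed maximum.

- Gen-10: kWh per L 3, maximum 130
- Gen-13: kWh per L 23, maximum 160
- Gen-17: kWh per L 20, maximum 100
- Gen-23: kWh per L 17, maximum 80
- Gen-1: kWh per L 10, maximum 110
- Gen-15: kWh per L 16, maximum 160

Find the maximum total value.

11030

Order the generators by kWh per L: Gen-13 23 > Gen-17 20 > Gen-23 17 > Gen-15 16 > Gen-1 10 > Gen-10 3.
Give Gen-13 160 to hit its cap of 160 → 560 left.
Gen-17 takes 100 to reach its cap of 100 → 460 left.
Gen-23: +80 to 80 (cap) → 380 left.
Give Gen-15 160 to hit its cap of 160 → 220 left.
Give Gen-1 110 to hit its cap of 110 → 110 left.
Only 110 left; Gen-10 takes them to reach 110.
Total = 3×110 + 23×160 + 20×100 + 17×80 + 10×110 + 16×160 = 11030.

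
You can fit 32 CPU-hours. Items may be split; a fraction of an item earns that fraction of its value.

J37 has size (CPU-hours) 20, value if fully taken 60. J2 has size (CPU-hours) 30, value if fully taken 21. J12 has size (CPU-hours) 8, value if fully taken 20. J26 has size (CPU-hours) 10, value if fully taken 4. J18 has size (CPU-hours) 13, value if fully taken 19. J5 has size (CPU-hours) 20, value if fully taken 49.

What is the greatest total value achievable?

Best value per unit of size first: J37 60/20≈3, J12 20/8≈2.5, J5 49/20≈2.45, J18 19/13≈1.46, J2 21/30≈0.7, J26 4/10≈0.4.
Take all of J37 (20 CPU-hours, value 60) → 12 CPU-hours left.
J12: take in full, 8 CPU-hours for value 20 → 4 left.
Only 4 CPU-hours remain; take 4/20 of J5 for value 49×4/20 = 9.8.
Total value = 89.8.

89.8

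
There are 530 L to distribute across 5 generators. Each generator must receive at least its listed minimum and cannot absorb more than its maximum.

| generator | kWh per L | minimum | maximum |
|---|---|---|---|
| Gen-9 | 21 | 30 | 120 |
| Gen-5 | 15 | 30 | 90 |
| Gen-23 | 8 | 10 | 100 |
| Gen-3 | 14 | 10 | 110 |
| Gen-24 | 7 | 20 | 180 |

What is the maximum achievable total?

Meeting every minimum uses 30+30+10+10+20 = 100 L, leaving 430.
Rank by kWh per L: Gen-9 21 > Gen-5 15 > Gen-3 14 > Gen-23 8 > Gen-24 7.
Gen-9 takes 90 more to reach its cap of 120 → 340 left.
Gen-5 takes 60 more to reach its cap of 90 → 280 left.
Gen-3: +100 to 110 (cap) → 180 left.
Give Gen-23 90 more to hit its cap of 100 → 90 left.
Only 90 left; Gen-24 takes them to reach 110.
Total = 21×120 + 15×90 + 8×100 + 14×110 + 7×110 = 6980.

6980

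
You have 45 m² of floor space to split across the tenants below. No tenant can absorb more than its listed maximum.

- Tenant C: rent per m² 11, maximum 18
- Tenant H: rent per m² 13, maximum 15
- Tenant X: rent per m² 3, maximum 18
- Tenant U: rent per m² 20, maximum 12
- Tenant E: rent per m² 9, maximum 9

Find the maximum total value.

633

Highest rent per m² first: Tenant U 20 > Tenant H 13 > Tenant C 11 > Tenant E 9 > Tenant X 3.
Tenant U takes 12 to reach its cap of 12 → 33 left.
Tenant H: +15 to 15 (cap) → 18 left.
Tenant C takes 18 to reach its cap of 18 → 0 left.
Total = 11×18 + 13×15 + 20×12 = 633.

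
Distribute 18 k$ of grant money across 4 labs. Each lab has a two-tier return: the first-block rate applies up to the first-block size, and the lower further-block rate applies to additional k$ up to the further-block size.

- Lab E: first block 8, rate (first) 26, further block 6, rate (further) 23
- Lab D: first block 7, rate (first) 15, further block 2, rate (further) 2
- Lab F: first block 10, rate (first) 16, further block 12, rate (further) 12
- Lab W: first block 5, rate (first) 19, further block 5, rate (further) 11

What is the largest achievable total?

422

Rank every tier by rate: Lab E/T1 26 > Lab E/T2 23 > Lab W/T1 19 > Lab F/T1 16 > Lab D/T1 15 > Lab F/T2 12 > Lab W/T2 11 > Lab D/T2 2.
Lab E/T1 (26): +8 — 10 left.
Fill Lab E T2 block (6 at 23) — 4 left.
4 remain; put them into Lab W T1 at 19.
Total = 26×8 + 23×6 + 19×4 = 422.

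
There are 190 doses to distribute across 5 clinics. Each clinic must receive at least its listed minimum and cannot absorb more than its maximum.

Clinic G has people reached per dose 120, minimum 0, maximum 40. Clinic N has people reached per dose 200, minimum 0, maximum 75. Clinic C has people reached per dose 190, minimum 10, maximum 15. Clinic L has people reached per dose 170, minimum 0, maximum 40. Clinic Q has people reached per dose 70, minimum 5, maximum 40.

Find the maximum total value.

Meeting every minimum uses 0+0+10+0+5 = 15 doses, leaving 175.
Rank by people reached per dose: Clinic N 200 > Clinic C 190 > Clinic L 170 > Clinic G 120 > Clinic Q 70.
Clinic N takes 75 more to reach its cap of 75 → 100 left.
Clinic C: +5 to 15 (cap) → 95 left.
Clinic L takes 40 more to reach its cap of 40 → 55 left.
Clinic G: +40 to 40 (cap) → 15 left.
Only 15 left; Clinic Q takes them to reach 20.
Total = 120×40 + 200×75 + 190×15 + 170×40 + 70×20 = 30850.

30850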